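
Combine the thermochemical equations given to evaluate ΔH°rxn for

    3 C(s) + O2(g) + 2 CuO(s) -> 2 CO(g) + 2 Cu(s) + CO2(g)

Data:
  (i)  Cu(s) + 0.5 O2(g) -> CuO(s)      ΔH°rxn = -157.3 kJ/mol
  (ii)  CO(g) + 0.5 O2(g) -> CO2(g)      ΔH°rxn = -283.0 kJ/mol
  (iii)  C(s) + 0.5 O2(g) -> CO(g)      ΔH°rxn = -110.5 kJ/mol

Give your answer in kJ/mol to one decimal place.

(i) reversed and × 2: (-2)·(-157.3) = +314.6 kJ/mol
(ii) as written: -283.0 kJ/mol
(iii) × 3: (3)·(-110.5) = -331.5 kJ/mol
By Hess's law, ΔH°rxn = (+314.6) + (-283.0) + (-331.5) = -299.9 kJ/mol

ΔH°rxn = -299.9 kJ/mol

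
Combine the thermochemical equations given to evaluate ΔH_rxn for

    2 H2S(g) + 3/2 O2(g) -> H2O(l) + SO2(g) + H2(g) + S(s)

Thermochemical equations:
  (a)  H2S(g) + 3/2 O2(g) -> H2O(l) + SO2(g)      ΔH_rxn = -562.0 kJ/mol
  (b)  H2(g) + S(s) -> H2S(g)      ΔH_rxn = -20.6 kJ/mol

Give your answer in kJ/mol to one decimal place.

ΔH_rxn = -541.4 kJ/mol

(a) as written (H2O(l) already on the product side): -562.0 kJ/mol
(b) reversed (reverse to put H2(g) on the product side): +20.6 kJ/mol
Summing the manipulated equations, ΔH_rxn = (-562.0) + (+20.6) = -541.4 kJ/mol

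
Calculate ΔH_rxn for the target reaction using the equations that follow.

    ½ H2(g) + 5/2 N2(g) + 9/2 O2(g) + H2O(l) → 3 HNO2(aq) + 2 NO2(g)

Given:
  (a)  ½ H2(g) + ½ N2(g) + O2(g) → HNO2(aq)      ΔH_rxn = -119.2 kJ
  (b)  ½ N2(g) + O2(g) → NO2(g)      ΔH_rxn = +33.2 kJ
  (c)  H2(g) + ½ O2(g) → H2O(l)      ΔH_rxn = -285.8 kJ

ΔH_rxn = -5.4 kJ

(a) × 3: (3)·(-119.2) = -357.6 kJ
(b) × 2: (2)·(+33.2) = +66.4 kJ
(c) reversed: +285.8 kJ
ΔH_rxn = (-357.6) + (+66.4) + (+285.8) = -5.4 kJ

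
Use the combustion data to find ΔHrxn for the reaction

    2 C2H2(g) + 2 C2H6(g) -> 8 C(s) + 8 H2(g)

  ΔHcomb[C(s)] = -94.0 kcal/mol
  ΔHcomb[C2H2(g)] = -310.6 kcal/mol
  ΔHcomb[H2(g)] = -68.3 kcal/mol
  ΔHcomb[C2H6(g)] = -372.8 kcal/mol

ΔHrxn = -68.4 kcal/mol

With combustion enthalpies, reactants minus products:
= [2·(-310.6) + 2·(-372.8)] − [8·(-94.0) + 8·(-68.3)]
= -68.4 kcal/mol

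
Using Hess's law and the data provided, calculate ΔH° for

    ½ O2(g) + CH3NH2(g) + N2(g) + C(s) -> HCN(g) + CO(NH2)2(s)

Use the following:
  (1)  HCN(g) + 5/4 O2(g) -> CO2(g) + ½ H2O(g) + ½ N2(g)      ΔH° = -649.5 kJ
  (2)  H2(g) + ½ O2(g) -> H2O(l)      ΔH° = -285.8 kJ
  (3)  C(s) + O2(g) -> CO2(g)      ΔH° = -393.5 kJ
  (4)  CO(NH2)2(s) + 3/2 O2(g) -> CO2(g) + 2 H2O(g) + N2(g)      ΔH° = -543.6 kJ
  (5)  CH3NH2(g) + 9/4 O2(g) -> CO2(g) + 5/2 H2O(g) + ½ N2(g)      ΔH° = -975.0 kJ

(1) reversed (reverse to put HCN(g) on the product side): +649.5 kJ
(2): not needed (H2(g) appears nowhere else).
(3) as written (C(s) already on the reactant side): -393.5 kJ
(4) reversed (reverse to put CO(NH2)2(s) on the product side): +543.6 kJ
(5) as written (CH3NH2(g) already on the reactant side): -975.0 kJ
ΔH° = (-1)·(-649.5) + (1)·(-393.5) + (-1)·(-543.6) + (1)·(-975.0) = -175.4 kJ

ΔH° = -175.4 kJ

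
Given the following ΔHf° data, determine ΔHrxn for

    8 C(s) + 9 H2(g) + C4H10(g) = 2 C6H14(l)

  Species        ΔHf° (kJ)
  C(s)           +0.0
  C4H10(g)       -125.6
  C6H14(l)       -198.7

ΔH°rxn = Σ nΔHf°(products) − Σ nΔHf°(reactants).
Products: 2·(-198.7) = -397.4
Reactants: 8·(+0.0) + 9·(+0.0) + 1·(-125.6) = -125.6
ΔHrxn = (-397.4) − (-125.6) = -271.8 kJ

ΔHrxn = -271.8 kJ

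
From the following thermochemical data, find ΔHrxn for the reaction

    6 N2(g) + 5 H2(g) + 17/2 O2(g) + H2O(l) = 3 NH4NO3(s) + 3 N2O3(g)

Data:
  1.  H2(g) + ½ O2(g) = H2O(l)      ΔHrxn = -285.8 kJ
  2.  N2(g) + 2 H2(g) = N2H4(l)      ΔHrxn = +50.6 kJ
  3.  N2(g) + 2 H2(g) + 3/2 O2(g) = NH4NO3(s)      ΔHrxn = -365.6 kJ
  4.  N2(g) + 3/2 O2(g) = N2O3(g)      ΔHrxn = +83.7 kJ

ΔHrxn = -559.9 kJ

eq. 1 reversed: +285.8 kJ
eq. 2: not needed.
eq. 3 × 3: (3)·(-365.6) = -1096.8 kJ
eq. 4 × 3: (3)·(+83.7) = +251.1 kJ
By Hess's law, ΔHrxn = (-1)·(-285.8) + (3)·(-365.6) + (3)·(+83.7) = -559.9 kJ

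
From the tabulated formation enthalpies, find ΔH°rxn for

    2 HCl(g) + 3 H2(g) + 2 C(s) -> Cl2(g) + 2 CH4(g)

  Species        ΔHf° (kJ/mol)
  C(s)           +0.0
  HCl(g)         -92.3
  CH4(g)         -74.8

Products: 1·(+0.0) + 2·(-74.8) = -149.6
Reactants: 2·(-92.3) + 3·(+0.0) + 2·(+0.0) = -184.6
ΔH°rxn = (-149.6) − (-184.6) = 35.0 kJ/mol

ΔH°rxn = 35.0 kJ/mol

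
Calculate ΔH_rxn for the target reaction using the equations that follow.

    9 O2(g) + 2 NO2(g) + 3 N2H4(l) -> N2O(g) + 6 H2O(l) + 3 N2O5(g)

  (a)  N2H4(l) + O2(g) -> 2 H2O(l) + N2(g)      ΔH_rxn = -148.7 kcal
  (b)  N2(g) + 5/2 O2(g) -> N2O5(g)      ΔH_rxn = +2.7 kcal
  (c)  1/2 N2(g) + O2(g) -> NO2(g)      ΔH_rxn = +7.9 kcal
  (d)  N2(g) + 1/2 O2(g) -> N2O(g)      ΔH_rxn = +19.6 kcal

ΔH_rxn = -434.2 kcal

(a) × 3: (3)·(-148.7) = -446.1 kcal
(b) × 3: (3)·(+2.7) = +8.1 kcal
(c) reversed and × 2: (-2)·(+7.9) = -15.8 kcal
(d) as written: +19.6 kcal
Since enthalpy is a state function, ΔH_rxn = (3)·(-148.7) + (3)·(+2.7) + (-2)·(+7.9) + (1)·(+19.6) = -434.2 kcal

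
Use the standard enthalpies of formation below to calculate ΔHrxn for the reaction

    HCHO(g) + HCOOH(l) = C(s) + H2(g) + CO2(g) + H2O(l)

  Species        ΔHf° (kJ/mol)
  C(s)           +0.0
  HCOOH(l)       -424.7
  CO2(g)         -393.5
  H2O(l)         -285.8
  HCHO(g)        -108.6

ΔHrxn = -146.0 kJ/mol

Products: 1·(+0.0) + 1·(+0.0) + 1·(-393.5) + 1·(-285.8) = -679.3
Reactants: 1·(-108.6) + 1·(-424.7) = -533.3
ΔHrxn = (-679.3) − (-533.3) = -146.0 kJ/mol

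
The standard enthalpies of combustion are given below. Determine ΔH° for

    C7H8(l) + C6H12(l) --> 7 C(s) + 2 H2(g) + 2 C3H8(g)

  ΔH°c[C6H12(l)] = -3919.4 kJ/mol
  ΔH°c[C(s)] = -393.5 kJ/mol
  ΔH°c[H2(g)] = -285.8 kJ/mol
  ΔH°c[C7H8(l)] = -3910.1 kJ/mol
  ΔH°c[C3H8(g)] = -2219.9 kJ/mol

Using ΔH = Σ nΔHc°(reactants) − Σ nΔHc°(products):
= [1·(-3910.1) + 1·(-3919.4)] − [7·(-393.5) + 2·(-285.8) + 2·(-2219.9)]
= -63.6 kJ/mol

ΔH° = -63.6 kJ/mol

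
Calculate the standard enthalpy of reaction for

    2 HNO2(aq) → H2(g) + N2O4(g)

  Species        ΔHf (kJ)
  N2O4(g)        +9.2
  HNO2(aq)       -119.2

ΔH_rxn = 247.6 kJ

Products: 1·(+0.0) + 1·(+9.2) = +9.2
Reactants: 2·(-119.2) = -238.4
ΔH_rxn = (+9.2) − (-238.4) = 247.6 kJ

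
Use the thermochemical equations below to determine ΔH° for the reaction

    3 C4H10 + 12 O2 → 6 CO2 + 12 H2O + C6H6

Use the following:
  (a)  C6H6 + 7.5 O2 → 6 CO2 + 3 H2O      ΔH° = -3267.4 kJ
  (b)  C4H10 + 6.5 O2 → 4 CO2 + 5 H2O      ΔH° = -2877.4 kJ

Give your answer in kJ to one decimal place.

ΔH° = -5364.8 kJ

(a) reversed (reverse to put C6H6 on the product side): +3267.4 kJ
(b) × 3 (scale by 3 for the 3 C4H10): (3)·(-2877.4) = -8632.2 kJ
Since enthalpy is a state function, ΔH° = (-1)·(-3267.4) + (3)·(-2877.4) = -5364.8 kJ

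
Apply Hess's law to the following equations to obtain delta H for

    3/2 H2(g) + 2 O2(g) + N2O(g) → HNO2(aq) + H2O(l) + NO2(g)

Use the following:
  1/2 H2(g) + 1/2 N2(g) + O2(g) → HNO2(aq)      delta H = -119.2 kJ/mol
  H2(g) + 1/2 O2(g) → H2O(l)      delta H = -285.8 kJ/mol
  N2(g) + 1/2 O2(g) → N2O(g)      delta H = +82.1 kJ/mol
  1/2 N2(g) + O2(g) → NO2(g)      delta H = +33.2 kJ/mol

delta H = -453.9 kJ/mol

equation 1 as written (HNO2(aq) already on the product side): -119.2 kJ/mol
equation 2 as written (H2O(l) already on the product side): -285.8 kJ/mol
equation 3 reversed (N2O(g) must end up as a reactant): -82.1 kJ/mol
equation 4 as written (NO2(g) already on the product side): +33.2 kJ/mol
Summing the manipulated equations, delta H = (-119.2) + (-285.8) + (-82.1) + (+33.2) = -453.9 kJ/mol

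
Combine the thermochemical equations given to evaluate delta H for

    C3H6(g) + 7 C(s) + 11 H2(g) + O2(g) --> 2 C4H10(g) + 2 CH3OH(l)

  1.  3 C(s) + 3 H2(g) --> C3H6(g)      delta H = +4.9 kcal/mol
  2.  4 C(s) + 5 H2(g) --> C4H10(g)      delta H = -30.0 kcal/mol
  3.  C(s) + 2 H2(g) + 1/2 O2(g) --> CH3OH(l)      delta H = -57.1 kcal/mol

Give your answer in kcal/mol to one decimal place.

delta H = -179.1 kcal/mol

eq. 1 reversed: -4.9 kcal/mol
eq. 2 × 2: (2)·(-30.0) = -60.0 kcal/mol
eq. 3 × 2: (2)·(-57.1) = -114.2 kcal/mol
Since enthalpy is a state function, delta H = (-1)·(+4.9) + (2)·(-30.0) + (2)·(-57.1) = -179.1 kcal/mol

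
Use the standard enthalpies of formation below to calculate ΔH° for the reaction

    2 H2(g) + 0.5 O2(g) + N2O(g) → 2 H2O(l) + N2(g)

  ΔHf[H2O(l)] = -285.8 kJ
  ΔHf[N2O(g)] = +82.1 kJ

Products: 2·(-285.8) + 1·(+0.0) = -571.6
Reactants: 2·(+0.0) + 1/2·(+0.0) + 1·(+82.1) = +82.1
ΔH° = (-571.6) − (+82.1) = -653.7 kJ

ΔH° = -653.7 kJ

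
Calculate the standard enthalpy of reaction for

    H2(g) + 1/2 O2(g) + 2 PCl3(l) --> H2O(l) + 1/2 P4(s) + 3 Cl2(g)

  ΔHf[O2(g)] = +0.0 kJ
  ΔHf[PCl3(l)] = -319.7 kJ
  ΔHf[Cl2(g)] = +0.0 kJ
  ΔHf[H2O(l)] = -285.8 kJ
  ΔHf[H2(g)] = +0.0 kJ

Products: 1·(-285.8) + 1/2·(+0.0) + 3·(+0.0) = -285.8
Reactants: 1·(+0.0) + 1/2·(+0.0) + 2·(-319.7) = -639.4
ΔH_rxn = (-285.8) − (-639.4) = 353.6 kJ

ΔH_rxn = 353.6 kJ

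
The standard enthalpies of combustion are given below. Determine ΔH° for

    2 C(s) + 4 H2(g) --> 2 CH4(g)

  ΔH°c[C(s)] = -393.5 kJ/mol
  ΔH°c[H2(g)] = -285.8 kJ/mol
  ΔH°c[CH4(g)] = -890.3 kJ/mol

ΔH° = -149.6 kJ/mol

With combustion enthalpies, reactants minus products:
= [2·(-393.5) + 4·(-285.8)] − [2·(-890.3)]
= -149.6 kJ/mol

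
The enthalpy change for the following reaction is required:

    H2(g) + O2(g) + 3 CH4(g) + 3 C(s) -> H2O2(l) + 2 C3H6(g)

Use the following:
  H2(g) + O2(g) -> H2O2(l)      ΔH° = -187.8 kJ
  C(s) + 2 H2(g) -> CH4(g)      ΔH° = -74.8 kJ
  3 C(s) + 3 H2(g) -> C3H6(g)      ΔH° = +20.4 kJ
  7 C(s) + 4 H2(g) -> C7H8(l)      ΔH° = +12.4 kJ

ΔH° = 77.4 kJ

equation 1 as written (H2O2(l) already on the product side): -187.8 kJ
equation 2 reversed and × 3 (CH4(g) must end up as a reactant; scale by 3 for the 3 CH4(g)): (-3)·(-74.8) = +224.4 kJ
equation 3 × 2 (×2 to match 2 C3H6(g) in the target): (2)·(+20.4) = +40.8 kJ
equation 4: not needed (C7H8(l) appears nowhere else).
Since enthalpy is a state function, ΔH° = (1)·(-187.8) + (-3)·(-74.8) + (2)·(+20.4) = 77.4 kJ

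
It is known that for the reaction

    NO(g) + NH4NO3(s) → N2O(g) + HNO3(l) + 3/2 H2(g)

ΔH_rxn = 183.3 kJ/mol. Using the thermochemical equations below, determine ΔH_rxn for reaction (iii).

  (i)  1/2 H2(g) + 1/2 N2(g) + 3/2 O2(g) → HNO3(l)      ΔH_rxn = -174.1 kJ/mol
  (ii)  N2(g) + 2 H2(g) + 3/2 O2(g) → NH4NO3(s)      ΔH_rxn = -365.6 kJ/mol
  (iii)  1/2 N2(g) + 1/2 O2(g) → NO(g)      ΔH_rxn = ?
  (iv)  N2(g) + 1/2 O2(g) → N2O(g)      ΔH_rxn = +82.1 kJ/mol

ΔH_rxn = 90.3 kJ/mol

(i) as written: -174.1 kJ/mol
(ii) reversed: +365.6 kJ/mol
(iii) reversed: contributes −x
(iv) as written: +82.1 kJ/mol
+183.3 = (-174.1) + (+365.6) + (+82.1) − x
x = (+183.3 − (+273.6)) / (-1) = 90.3 kJ/mol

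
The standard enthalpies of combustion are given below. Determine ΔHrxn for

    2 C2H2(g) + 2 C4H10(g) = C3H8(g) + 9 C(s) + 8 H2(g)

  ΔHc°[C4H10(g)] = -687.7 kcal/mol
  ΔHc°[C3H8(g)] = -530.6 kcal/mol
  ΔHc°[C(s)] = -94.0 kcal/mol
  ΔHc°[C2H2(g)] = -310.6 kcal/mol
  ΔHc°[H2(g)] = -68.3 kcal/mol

Using ΔH = Σ nΔHc°(reactants) − Σ nΔHc°(products):
= [2·(-310.6) + 2·(-687.7)] − [1·(-530.6) + 9·(-94.0) + 8·(-68.3)]
= -73.6 kcal/mol

ΔHrxn = -73.6 kcal/mol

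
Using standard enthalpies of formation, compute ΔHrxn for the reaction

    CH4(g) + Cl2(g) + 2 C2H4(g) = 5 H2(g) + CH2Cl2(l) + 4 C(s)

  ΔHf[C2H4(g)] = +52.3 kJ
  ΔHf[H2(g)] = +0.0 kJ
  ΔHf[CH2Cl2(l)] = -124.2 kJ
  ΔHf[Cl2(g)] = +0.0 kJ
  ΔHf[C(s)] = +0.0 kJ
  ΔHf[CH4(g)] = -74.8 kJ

ΔH°rxn = Σ nΔHf°(products) − Σ nΔHf°(reactants).
Products: 5·(+0.0) + 1·(-124.2) + 4·(+0.0) = -124.2
Reactants: 1·(-74.8) + 1·(+0.0) + 2·(+52.3) = +29.8
ΔHrxn = (-124.2) − (+29.8) = -154.0 kJ

ΔHrxn = -154.0 kJ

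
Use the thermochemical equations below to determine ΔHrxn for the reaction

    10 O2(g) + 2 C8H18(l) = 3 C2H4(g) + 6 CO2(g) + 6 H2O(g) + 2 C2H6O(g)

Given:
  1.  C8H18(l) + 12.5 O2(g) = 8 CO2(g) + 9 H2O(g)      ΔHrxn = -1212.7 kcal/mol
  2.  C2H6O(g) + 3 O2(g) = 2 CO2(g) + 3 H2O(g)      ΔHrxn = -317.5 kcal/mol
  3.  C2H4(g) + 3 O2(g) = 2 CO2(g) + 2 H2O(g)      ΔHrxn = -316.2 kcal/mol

eq. 1 × 2: (2)·(-1212.7) = -2425.4 kcal/mol
eq. 2 reversed and × 2: (-2)·(-317.5) = +635.0 kcal/mol
eq. 3 reversed and × 3: (-3)·(-316.2) = +948.6 kcal/mol
Since enthalpy is a state function, ΔHrxn = (2)·(-1212.7) + (-2)·(-317.5) + (-3)·(-316.2) = -841.8 kcal/mol

ΔHrxn = -841.8 kcal/mol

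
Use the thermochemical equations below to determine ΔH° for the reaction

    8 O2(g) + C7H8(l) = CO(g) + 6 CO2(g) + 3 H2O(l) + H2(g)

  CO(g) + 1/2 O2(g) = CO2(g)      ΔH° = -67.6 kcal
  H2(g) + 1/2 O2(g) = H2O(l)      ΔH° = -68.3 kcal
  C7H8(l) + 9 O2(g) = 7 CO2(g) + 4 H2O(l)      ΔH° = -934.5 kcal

equation 1 reversed (CO(g) must end up as a product): +67.6 kcal
equation 2 reversed (reverse to put H2(g) on the product side): +68.3 kcal
equation 3 as written (C7H8(l) already on the reactant side): -934.5 kcal
Combining the equations, ΔH° = (+67.6) + (+68.3) + (-934.5) = -798.6 kcal

ΔH° = -798.6 kcal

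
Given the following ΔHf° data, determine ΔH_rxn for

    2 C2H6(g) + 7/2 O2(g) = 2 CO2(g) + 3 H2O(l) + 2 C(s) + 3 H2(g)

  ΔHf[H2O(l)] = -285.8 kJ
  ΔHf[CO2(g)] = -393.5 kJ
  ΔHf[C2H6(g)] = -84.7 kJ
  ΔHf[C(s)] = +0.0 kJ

ΔH_rxn = -1475.0 kJ

ΔH°rxn = Σ nΔHf°(products) − Σ nΔHf°(reactants).
Products: 2·(-393.5) + 3·(-285.8) + 2·(+0.0) + 3·(+0.0) = -1644.4
Reactants: 2·(-84.7) + 7/2·(+0.0) = -169.4
ΔH_rxn = (-1644.4) − (-169.4) = -1475.0 kJ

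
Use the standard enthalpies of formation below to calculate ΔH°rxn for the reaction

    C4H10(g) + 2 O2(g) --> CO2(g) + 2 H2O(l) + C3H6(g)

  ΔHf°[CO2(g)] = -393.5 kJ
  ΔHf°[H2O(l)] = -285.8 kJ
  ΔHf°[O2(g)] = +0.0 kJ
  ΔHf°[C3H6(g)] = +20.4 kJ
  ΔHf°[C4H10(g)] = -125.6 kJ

ΔH°rxn = -819.1 kJ

ΔH°rxn = Σ nΔHf°(products) − Σ nΔHf°(reactants).
Products: 1·(-393.5) + 2·(-285.8) + 1·(+20.4) = -944.7
Reactants: 1·(-125.6) + 2·(+0.0) = -125.6
ΔH°rxn = (-944.7) − (-125.6) = -819.1 kJ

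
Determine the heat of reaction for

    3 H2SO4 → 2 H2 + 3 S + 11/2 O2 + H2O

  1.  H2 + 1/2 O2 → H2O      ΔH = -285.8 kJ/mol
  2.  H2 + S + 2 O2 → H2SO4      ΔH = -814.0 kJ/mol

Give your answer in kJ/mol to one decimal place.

eq. 1 as written: -285.8 kJ/mol
eq. 2 reversed and × 3: (-3)·(-814.0) = +2442.0 kJ/mol
Summing the manipulated equations, ΔH = (-285.8) + (+2442.0) = 2156.2 kJ/mol

ΔH = 2156.2 kJ/mol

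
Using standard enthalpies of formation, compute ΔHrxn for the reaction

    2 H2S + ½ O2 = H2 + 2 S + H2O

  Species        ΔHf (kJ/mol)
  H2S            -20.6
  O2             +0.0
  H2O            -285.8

ΔHrxn = -244.6 kJ/mol

Products: 1·(+0.0) + 2·(+0.0) + 1·(-285.8) = -285.8
Reactants: 2·(-20.6) + 1/2·(+0.0) = -41.2
ΔHrxn = (-285.8) − (-41.2) = -244.6 kJ/mol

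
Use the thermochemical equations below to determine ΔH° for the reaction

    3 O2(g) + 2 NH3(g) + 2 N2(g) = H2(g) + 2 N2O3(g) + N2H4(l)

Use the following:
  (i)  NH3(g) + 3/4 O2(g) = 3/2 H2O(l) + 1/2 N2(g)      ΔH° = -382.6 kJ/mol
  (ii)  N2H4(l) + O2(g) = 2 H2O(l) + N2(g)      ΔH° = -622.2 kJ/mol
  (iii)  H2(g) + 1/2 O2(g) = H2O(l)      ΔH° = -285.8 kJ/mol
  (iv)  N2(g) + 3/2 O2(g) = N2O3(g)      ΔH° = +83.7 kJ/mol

(i) × 2: (2)·(-382.6) = -765.2 kJ/mol
(ii) reversed: +622.2 kJ/mol
(iii) reversed: +285.8 kJ/mol
(iv) × 2: (2)·(+83.7) = +167.4 kJ/mol
By Hess's law, ΔH° = (-765.2) + (+622.2) + (+285.8) + (+167.4) = 310.2 kJ/mol

ΔH° = 310.2 kJ/mol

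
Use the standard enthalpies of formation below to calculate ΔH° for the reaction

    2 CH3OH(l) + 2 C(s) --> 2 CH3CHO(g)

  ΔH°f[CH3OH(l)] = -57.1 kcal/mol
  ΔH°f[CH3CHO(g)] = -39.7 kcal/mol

ΔH°rxn = Σ nΔHf°(products) − Σ nΔHf°(reactants).
Products: 2·(-39.7) = -79.4
Reactants: 2·(-57.1) + 2·(+0.0) = -114.2
ΔH° = (-79.4) − (-114.2) = 34.8 kcal/mol

ΔH° = 34.8 kcal/mol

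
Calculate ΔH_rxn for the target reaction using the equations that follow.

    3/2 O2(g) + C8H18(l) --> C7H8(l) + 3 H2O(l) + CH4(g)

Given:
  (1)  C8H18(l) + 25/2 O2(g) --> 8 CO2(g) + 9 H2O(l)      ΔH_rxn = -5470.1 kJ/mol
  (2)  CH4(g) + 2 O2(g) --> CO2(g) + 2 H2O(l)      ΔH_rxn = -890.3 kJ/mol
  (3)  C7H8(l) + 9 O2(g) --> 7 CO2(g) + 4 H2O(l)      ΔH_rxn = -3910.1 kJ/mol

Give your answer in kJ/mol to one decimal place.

(1) as written (C8H18(l) already on the reactant side): -5470.1 kJ/mol
(2) reversed (CH4(g) must end up as a product): +890.3 kJ/mol
(3) reversed (reverse to put C7H8(l) on the product side): +3910.1 kJ/mol
ΔH_rxn = (1)·(-5470.1) + (-1)·(-890.3) + (-1)·(-3910.1) = -669.7 kJ/mol

ΔH_rxn = -669.7 kJ/mol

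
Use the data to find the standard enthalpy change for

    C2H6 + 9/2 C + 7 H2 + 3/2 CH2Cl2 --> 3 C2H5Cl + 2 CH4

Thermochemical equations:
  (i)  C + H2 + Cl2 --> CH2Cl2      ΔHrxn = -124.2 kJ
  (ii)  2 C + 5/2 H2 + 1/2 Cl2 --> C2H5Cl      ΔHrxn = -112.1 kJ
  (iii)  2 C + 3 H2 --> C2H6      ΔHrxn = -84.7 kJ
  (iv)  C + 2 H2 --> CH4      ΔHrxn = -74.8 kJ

(i) reversed and × 3/2: (-3/2)·(-124.2) = +186.3 kJ
(ii) × 3: (3)·(-112.1) = -336.3 kJ
(iii) reversed: +84.7 kJ
(iv) × 2: (2)·(-74.8) = -149.6 kJ
By Hess's law, ΔHrxn = (-3/2)·(-124.2) + (3)·(-112.1) + (-1)·(-84.7) + (2)·(-74.8) = -214.9 kJ

ΔHrxn = -214.9 kJ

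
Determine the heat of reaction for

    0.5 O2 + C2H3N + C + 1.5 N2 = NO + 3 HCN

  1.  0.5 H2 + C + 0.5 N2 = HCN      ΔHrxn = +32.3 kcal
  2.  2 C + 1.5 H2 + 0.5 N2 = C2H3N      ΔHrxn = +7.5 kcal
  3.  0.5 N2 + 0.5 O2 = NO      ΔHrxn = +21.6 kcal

eq. 1 × 3: (3)·(+32.3) = +96.9 kcal
eq. 2 reversed: -7.5 kcal
eq. 3 as written: +21.6 kcal
Combining the equations, ΔHrxn = (+96.9) + (-7.5) + (+21.6) = 111.0 kcal

ΔHrxn = 111.0 kcal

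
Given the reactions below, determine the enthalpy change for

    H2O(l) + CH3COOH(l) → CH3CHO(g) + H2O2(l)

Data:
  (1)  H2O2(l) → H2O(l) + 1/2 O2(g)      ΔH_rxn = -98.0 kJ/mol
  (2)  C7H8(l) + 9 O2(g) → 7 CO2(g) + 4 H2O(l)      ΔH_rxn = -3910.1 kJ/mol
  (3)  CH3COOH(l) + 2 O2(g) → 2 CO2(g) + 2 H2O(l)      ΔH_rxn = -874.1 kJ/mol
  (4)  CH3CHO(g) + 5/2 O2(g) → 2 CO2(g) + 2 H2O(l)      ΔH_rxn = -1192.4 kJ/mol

ΔH_rxn = 416.3 kJ/mol

(1) reversed (H2O2(l) must end up as a product): +98.0 kJ/mol
(2): not needed (C7H8(l) appears nowhere else).
(3) as written (CH3COOH(l) already on the reactant side): -874.1 kJ/mol
(4) reversed (CH3CHO(g) must end up as a product): +1192.4 kJ/mol
Combining the equations, ΔH_rxn = (+98.0) + (-874.1) + (+1192.4) = 416.3 kJ/mol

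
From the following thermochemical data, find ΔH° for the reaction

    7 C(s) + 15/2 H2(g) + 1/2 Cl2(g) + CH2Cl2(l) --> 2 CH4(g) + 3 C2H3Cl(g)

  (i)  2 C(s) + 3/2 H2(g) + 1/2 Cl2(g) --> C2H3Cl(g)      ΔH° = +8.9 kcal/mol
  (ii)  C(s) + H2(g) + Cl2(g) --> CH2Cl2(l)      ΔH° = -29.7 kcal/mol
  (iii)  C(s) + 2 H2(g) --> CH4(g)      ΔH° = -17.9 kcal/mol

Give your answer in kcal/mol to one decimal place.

ΔH° = 20.6 kcal/mol

(i) × 3: (3)·(+8.9) = +26.7 kcal/mol
(ii) reversed: +29.7 kcal/mol
(iii) × 2: (2)·(-17.9) = -35.8 kcal/mol
ΔH° = (3)·(+8.9) + (-1)·(-29.7) + (2)·(-17.9) = 20.6 kcal/mol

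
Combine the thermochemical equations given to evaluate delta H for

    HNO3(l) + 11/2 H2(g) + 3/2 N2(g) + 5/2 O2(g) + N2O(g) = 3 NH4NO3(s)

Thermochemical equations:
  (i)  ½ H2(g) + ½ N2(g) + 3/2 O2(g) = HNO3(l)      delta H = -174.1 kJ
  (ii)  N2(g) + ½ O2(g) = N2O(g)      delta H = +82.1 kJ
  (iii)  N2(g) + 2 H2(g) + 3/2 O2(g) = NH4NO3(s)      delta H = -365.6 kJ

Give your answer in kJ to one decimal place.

(i) reversed: +174.1 kJ
(ii) reversed: -82.1 kJ
(iii) × 3: (3)·(-365.6) = -1096.8 kJ
delta H = (-1)·(-174.1) + (-1)·(+82.1) + (3)·(-365.6) = -1004.8 kJ

delta H = -1004.8 kJ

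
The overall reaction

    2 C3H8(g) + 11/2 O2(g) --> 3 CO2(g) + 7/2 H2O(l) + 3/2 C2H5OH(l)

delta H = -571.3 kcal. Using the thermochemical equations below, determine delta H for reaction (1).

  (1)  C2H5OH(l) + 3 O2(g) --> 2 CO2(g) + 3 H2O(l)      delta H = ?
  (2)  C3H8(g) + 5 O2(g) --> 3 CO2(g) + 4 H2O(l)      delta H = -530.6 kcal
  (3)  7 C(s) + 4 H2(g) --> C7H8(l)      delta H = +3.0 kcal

(1) reversed and × 3/2 (C2H5OH(l) must end up as a product; scale by 3/2 for the 3/2 C2H5OH(l)): contributes −3/2·x
(2) × 2 (×2 to match 2 C3H8(g) in the target): (2)·(-530.6) = -1061.2 kcal
(3): not needed (C7H8(l) appears nowhere else).
-571.3 = (-1061.2) − 3/2·x
x = (-571.3 − (-1061.2)) / (-3/2) = -326.6 kcal

delta H = -326.6 kcal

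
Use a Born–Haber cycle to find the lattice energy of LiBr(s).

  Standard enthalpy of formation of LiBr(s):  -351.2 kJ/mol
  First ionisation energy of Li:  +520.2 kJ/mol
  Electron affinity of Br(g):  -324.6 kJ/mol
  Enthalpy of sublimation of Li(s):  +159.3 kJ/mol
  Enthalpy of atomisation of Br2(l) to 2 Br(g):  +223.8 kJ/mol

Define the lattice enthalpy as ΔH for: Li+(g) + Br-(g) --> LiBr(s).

ΔHf° = 1·ΔHsub + 1·(ΣIE) + 1/2·D(Br2) + 1·EA + U
-351.2 = 1·(+159.3) + 1·(+520.2) + 1/2·(+223.8) + 1·(-324.6) + U
U = -351.2 − (+466.8) = -818.0 kJ/mol

U = -818.0 kJ/mol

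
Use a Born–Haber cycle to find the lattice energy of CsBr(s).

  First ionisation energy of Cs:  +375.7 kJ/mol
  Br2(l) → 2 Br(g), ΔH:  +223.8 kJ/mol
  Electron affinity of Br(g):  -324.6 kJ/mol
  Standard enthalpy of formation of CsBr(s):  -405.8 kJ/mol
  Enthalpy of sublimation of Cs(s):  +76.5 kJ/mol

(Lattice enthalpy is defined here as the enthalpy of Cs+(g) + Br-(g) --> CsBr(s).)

U = -645.3 kJ/mol

ΔHf° = 1·ΔHsub + 1·(ΣIE) + 1/2·D(Br2) + 1·EA + U
-405.8 = 1·(+76.5) + 1·(+375.7) + 1/2·(+223.8) + 1·(-324.6) + U
U = -405.8 − (+239.5) = -645.3 kJ/mol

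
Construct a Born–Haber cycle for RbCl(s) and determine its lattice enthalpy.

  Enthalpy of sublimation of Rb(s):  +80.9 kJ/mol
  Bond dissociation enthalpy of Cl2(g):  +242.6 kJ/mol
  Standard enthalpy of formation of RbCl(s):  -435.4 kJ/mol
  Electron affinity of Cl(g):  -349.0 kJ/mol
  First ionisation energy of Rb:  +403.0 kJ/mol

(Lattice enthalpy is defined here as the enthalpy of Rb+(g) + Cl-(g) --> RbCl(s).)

U = -691.6 kJ/mol

ΔHf° = 1·ΔHsub + 1·(ΣIE) + 1/2·D(Cl2) + 1·EA + U
-435.4 = 1·(+80.9) + 1·(+403.0) + 1/2·(+242.6) + 1·(-349.0) + U
U = -435.4 − (+256.2) = -691.6 kJ/mol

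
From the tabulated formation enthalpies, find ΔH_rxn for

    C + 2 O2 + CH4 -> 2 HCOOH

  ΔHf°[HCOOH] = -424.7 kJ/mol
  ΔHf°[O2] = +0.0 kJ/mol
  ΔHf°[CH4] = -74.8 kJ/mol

ΔH_rxn = -774.6 kJ/mol

Products: 2·(-424.7) = -849.4
Reactants: 1·(+0.0) + 2·(+0.0) + 1·(-74.8) = -74.8
ΔH_rxn = (-849.4) − (-74.8) = -774.6 kJ/mol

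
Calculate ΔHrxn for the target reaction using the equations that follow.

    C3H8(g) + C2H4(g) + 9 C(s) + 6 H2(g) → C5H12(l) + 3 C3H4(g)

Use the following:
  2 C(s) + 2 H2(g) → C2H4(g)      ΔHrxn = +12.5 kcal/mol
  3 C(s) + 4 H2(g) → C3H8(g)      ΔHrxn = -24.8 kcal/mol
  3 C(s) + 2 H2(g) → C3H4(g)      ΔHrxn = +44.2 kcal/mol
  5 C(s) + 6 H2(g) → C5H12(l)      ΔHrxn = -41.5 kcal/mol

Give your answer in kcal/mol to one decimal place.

ΔHrxn = 103.4 kcal/mol

equation 1 reversed (reverse to put C2H4(g) on the reactant side): -12.5 kcal/mol
equation 2 reversed (C3H8(g) must end up as a reactant): +24.8 kcal/mol
equation 3 × 3 (scale by 3 for the 3 C3H4(g)): (3)·(+44.2) = +132.6 kcal/mol
equation 4 as written (C5H12(l) already on the product side): -41.5 kcal/mol
ΔHrxn = (-1)·(+12.5) + (-1)·(-24.8) + (3)·(+44.2) + (1)·(-41.5) = 103.4 kcal/mol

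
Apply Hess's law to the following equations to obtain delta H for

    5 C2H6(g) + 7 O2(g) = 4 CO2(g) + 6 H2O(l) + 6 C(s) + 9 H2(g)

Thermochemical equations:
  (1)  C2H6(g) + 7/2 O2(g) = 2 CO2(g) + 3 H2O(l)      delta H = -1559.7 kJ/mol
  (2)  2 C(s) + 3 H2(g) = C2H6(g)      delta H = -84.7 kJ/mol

delta H = -2865.3 kJ/mol

(1) × 2 (×2 to match 4 CO2(g) in the target): (2)·(-1559.7) = -3119.4 kJ/mol
(2) reversed and × 3 (reverse to put C(s) on the product side; scale by 3 for the 6 C(s)): (-3)·(-84.7) = +254.1 kJ/mol
Since enthalpy is a state function, delta H = (-3119.4) + (+254.1) = -2865.3 kJ/mol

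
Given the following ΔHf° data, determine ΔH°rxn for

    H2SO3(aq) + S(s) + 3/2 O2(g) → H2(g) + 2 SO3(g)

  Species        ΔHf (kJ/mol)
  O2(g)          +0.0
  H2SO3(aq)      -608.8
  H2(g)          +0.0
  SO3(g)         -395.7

ΔH°rxn = -182.6 kJ/mol

ΔH°rxn = Σ nΔHf°(products) − Σ nΔHf°(reactants).
Products: 1·(+0.0) + 2·(-395.7) = -791.4
Reactants: 1·(-608.8) + 1·(+0.0) + 3/2·(+0.0) = -608.8
ΔH°rxn = (-791.4) − (-608.8) = -182.6 kJ/mol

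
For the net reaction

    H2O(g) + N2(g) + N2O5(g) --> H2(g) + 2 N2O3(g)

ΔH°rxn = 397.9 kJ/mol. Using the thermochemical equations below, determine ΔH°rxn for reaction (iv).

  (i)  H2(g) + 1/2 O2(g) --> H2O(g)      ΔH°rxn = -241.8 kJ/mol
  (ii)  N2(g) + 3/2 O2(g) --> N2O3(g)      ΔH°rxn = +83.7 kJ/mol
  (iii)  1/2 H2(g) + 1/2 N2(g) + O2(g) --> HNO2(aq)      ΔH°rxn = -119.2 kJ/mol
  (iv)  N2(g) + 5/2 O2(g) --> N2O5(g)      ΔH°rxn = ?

ΔH°rxn = 11.3 kJ/mol

(i) reversed: +241.8 kJ/mol
(ii) × 2: (2)·(+83.7) = +167.4 kJ/mol
(iii): not needed.
(iv) reversed: contributes −x
+397.9 = (+241.8) + (+167.4) − x
x = (+397.9 − (+409.2)) / (-1) = 11.3 kJ/mol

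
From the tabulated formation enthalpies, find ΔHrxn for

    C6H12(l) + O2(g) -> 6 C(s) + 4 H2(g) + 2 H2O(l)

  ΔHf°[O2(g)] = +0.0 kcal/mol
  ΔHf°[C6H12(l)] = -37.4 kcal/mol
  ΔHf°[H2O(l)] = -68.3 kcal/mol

Products: 6·(+0.0) + 4·(+0.0) + 2·(-68.3) = -136.6
Reactants: 1·(-37.4) + 1·(+0.0) = -37.4
ΔHrxn = (-136.6) − (-37.4) = -99.2 kcal/mol

ΔHrxn = -99.2 kcal/mol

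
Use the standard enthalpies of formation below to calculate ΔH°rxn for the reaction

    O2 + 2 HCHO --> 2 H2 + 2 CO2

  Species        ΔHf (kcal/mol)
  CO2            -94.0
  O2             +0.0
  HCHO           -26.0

Products: 2·(+0.0) + 2·(-94.0) = -188.0
Reactants: 1·(+0.0) + 2·(-26.0) = -52.0
ΔH°rxn = (-188.0) − (-52.0) = -136.0 kcal/mol

ΔH°rxn = -136.0 kcal/mol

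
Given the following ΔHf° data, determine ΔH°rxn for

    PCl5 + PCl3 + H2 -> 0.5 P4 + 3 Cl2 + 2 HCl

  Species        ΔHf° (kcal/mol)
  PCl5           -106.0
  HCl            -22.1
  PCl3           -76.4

ΔH°rxn = Σ nΔHf°(products) − Σ nΔHf°(reactants).
Products: 1/2·(+0.0) + 3·(+0.0) + 2·(-22.1) = -44.2
Reactants: 1·(-106.0) + 1·(-76.4) + 1·(+0.0) = -182.4
ΔH°rxn = (-44.2) − (-182.4) = 138.2 kcal/mol

ΔH°rxn = 138.2 kcal/mol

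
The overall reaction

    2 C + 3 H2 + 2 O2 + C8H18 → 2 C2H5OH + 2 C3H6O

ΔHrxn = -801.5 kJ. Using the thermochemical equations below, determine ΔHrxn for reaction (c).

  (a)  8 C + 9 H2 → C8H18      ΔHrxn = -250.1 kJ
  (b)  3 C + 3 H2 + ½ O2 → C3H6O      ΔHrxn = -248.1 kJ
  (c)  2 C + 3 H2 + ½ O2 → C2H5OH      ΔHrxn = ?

(a) reversed (C8H18 must end up as a reactant): +250.1 kJ
(b) × 2 (scale by 2 for the 2 C3H6O): (2)·(-248.1) = -496.2 kJ
(c) × 2 (×2 to match 2 C2H5OH in the target): contributes 2·x
-801.5 = (+250.1) + (-496.2) + 2·x
x = (-801.5 − (-246.1)) / (2) = -277.7 kJ

ΔHrxn = -277.7 kJ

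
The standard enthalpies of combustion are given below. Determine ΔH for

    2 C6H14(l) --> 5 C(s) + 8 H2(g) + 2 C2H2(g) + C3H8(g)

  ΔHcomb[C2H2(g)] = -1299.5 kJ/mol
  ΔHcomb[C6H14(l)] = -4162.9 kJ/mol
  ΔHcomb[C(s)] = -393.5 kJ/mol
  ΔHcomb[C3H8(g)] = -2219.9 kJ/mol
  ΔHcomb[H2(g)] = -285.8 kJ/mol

ΔH = 747.0 kJ/mol

Using ΔH = Σ nΔHc°(reactants) − Σ nΔHc°(products):
= [2·(-4162.9)] − [5·(-393.5) + 8·(-285.8) + 2·(-1299.5) + 1·(-2219.9)]
= 747.0 kJ/mol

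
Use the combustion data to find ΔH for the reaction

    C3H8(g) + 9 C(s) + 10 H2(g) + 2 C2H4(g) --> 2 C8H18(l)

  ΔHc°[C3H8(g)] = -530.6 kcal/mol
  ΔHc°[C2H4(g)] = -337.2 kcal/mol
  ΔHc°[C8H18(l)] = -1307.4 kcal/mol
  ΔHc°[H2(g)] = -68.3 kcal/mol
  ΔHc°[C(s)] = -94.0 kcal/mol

ΔH = -119.2 kcal/mol

Using ΔH = Σ nΔHc°(reactants) − Σ nΔHc°(products):
= [1·(-530.6) + 9·(-94.0) + 10·(-68.3) + 2·(-337.2)] − [2·(-1307.4)]
= -119.2 kcal/mol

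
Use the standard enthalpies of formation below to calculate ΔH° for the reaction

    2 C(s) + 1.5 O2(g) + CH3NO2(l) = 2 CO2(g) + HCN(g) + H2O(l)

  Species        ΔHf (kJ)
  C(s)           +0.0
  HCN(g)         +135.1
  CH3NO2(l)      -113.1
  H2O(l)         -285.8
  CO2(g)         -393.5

Products: 2·(-393.5) + 1·(+135.1) + 1·(-285.8) = -937.7
Reactants: 2·(+0.0) + 3/2·(+0.0) + 1·(-113.1) = -113.1
ΔH° = (-937.7) − (-113.1) = -824.6 kJ

ΔH° = -824.6 kJ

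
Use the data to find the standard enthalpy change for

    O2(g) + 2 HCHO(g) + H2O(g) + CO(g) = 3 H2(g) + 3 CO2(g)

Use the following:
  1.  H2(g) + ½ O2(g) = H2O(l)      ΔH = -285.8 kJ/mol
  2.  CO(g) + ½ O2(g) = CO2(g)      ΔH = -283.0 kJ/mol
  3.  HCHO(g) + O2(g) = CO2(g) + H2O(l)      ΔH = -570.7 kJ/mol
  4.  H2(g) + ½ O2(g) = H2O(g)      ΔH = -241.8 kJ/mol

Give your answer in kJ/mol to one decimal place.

ΔH = -611.0 kJ/mol

eq. 1 reversed and × 2: (-2)·(-285.8) = +571.6 kJ/mol
eq. 2 as written: -283.0 kJ/mol
eq. 3 × 2: (2)·(-570.7) = -1141.4 kJ/mol
eq. 4 reversed: +241.8 kJ/mol
ΔH = (+571.6) + (-283.0) + (-1141.4) + (+241.8) = -611.0 kJ/mol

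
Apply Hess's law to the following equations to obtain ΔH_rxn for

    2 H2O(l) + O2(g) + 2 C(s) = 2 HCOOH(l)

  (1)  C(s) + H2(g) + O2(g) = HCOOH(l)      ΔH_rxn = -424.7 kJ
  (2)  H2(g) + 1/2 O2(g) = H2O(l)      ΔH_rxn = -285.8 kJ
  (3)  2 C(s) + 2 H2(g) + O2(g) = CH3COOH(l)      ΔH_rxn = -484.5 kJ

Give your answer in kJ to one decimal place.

(1) × 2 (scale by 2 for the 2 HCOOH(l)): (2)·(-424.7) = -849.4 kJ
(2) reversed and × 2 (H2O(l) must end up as a reactant; scale by 2 for the 2 H2O(l)): (-2)·(-285.8) = +571.6 kJ
(3): not needed (CH3COOH(l) appears nowhere else).
Summing the manipulated equations, ΔH_rxn = (-849.4) + (+571.6) = -277.8 kJ

ΔH_rxn = -277.8 kJ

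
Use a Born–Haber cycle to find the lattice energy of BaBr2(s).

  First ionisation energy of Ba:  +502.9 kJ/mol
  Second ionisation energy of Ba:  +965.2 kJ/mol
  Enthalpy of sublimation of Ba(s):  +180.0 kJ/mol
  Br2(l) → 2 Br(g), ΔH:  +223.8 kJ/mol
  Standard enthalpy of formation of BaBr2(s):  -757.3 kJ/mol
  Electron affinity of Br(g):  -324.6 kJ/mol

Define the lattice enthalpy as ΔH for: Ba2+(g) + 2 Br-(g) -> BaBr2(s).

U = -1980.0 kJ/mol

ΔHf° = 1·ΔHsub + 1·(ΣIE) + 1·D(Br2) + 2·EA + U
-757.3 = 1·(+180.0) + 1·(+1468.1) + 1·(+223.8) + 2·(-324.6) + U
U = -757.3 − (+1222.7) = -1980.0 kJ/mol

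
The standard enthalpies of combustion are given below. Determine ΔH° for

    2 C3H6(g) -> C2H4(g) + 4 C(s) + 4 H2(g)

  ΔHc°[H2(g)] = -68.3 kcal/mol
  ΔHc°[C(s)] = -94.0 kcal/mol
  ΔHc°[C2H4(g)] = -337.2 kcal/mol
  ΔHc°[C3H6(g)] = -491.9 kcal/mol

ΔH° = 2.6 kcal/mol

Using ΔH = Σ nΔHc°(reactants) − Σ nΔHc°(products):
= [2·(-491.9)] − [1·(-337.2) + 4·(-94.0) + 4·(-68.3)]
= 2.6 kcal/mol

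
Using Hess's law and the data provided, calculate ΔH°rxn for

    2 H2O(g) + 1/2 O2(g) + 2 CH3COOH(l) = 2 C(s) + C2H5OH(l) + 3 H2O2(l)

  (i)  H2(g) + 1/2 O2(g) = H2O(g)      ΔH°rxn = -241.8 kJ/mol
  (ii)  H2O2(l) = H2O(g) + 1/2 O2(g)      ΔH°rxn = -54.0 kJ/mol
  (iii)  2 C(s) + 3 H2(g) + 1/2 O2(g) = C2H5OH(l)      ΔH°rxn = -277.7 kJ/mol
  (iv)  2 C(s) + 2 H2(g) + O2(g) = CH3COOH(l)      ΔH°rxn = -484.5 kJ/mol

ΔH°rxn = 611.5 kJ/mol

(i) as written: -241.8 kJ/mol
(ii) reversed and × 3 (reverse to put H2O2(l) on the product side; scale by 3 for the 3 H2O2(l)): (-3)·(-54.0) = +162.0 kJ/mol
(iii) as written (C2H5OH(l) already on the product side): -277.7 kJ/mol
(iv) reversed and × 2 (CH3COOH(l) must end up as a reactant; ×2 to match 2 CH3COOH(l) in the target): (-2)·(-484.5) = +969.0 kJ/mol
Combining the equations, ΔH°rxn = (-241.8) + (+162.0) + (-277.7) + (+969.0) = 611.5 kJ/mol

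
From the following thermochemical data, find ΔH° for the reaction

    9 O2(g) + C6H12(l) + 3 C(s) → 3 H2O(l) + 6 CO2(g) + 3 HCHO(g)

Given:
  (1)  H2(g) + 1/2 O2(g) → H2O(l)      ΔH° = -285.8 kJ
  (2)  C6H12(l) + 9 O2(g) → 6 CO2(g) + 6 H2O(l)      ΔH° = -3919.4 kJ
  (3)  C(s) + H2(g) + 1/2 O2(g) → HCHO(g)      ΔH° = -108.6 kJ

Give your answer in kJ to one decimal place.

(1) reversed and × 3: (-3)·(-285.8) = +857.4 kJ
(2) as written (C6H12(l) already on the reactant side): -3919.4 kJ
(3) × 3 (scale by 3 for the 3 HCHO(g)): (3)·(-108.6) = -325.8 kJ
By Hess's law, ΔH° = (+857.4) + (-3919.4) + (-325.8) = -3387.8 kJ

ΔH° = -3387.8 kJ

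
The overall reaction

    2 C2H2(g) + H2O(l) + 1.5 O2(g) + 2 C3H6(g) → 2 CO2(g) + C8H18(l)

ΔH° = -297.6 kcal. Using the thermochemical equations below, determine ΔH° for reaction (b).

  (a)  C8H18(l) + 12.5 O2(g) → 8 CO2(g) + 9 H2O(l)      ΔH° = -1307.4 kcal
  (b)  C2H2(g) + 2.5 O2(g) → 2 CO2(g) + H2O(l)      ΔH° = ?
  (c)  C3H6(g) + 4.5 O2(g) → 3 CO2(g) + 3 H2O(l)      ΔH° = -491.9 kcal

(a) reversed (C8H18(l) must end up as a product): +1307.4 kcal
(b) × 2 (scale by 2 for the 2 C2H2(g)): contributes 2·x
(c) × 2 (scale by 2 for the 2 C3H6(g)): (2)·(-491.9) = -983.8 kcal
-297.6 = (+1307.4) + (-983.8) + 2·x
x = (-297.6 − (+323.6)) / (2) = -310.6 kcal

ΔH° = -310.6 kcal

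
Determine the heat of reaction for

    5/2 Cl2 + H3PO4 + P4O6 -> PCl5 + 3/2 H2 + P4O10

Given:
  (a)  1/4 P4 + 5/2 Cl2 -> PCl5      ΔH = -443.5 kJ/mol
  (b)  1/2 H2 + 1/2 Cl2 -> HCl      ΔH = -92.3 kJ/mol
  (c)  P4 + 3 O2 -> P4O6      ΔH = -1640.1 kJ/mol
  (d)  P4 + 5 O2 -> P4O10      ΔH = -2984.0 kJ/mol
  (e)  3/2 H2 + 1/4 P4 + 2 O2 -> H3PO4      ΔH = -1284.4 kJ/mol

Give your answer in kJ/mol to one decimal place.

ΔH = -503.0 kJ/mol

(a) as written: -443.5 kJ/mol
(b): not needed.
(c) reversed: +1640.1 kJ/mol
(d) as written: -2984.0 kJ/mol
(e) reversed: +1284.4 kJ/mol
By Hess's law, ΔH = (1)·(-443.5) + (-1)·(-1640.1) + (1)·(-2984.0) + (-1)·(-1284.4) = -503.0 kJ/mol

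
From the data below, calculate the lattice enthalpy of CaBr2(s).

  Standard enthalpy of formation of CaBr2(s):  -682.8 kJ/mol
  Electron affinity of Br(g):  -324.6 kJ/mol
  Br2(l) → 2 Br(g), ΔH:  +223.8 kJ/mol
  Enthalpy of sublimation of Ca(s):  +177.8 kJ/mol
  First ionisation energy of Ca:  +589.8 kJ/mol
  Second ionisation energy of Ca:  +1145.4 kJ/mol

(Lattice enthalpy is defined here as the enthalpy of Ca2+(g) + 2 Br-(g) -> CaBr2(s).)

ΔHf° = 1·ΔHsub + 1·(ΣIE) + 1·D(Br2) + 2·EA + U
-682.8 = 1·(+177.8) + 1·(+1735.2) + 1·(+223.8) + 2·(-324.6) + U
U = -682.8 − (+1487.6) = -2170.4 kJ/mol

U = -2170.4 kJ/mol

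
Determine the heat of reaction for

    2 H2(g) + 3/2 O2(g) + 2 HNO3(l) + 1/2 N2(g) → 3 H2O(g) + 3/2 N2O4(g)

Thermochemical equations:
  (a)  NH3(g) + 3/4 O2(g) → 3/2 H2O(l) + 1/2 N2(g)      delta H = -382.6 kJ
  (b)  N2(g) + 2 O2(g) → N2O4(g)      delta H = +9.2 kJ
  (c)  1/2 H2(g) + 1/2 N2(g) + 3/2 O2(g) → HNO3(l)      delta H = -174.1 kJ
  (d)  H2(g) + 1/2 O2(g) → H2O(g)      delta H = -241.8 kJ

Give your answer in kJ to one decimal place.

delta H = -363.4 kJ

(a): not needed.
(b) × 3/2: (3/2)·(+9.2) = +13.8 kJ
(c) reversed and × 2: (-2)·(-174.1) = +348.2 kJ
(d) × 3: (3)·(-241.8) = -725.4 kJ
delta H = (+13.8) + (+348.2) + (-725.4) = -363.4 kJ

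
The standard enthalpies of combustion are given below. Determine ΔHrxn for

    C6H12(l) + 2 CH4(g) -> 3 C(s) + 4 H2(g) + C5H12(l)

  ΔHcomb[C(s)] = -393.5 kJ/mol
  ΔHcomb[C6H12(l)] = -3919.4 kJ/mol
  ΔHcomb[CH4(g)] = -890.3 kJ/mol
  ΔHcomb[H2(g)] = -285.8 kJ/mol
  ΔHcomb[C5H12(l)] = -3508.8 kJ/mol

ΔHrxn = 132.5 kJ/mol

Using ΔH = Σ nΔHc°(reactants) − Σ nΔHc°(products):
= [1·(-3919.4) + 2·(-890.3)] − [3·(-393.5) + 4·(-285.8) + 1·(-3508.8)]
= 132.5 kJ/mol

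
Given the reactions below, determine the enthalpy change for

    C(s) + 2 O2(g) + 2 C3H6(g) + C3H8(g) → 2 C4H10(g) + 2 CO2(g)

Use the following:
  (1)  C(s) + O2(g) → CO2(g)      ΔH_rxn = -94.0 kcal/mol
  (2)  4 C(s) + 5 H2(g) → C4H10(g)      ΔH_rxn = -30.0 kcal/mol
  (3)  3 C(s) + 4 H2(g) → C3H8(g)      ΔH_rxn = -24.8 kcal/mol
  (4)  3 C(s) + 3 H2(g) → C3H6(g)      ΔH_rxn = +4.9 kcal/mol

ΔH_rxn = -233.0 kcal/mol

(1) × 2 (×2 to match 2 CO2(g) in the target): (2)·(-94.0) = -188.0 kcal/mol
(2) × 2 (×2 to match 2 C4H10(g) in the target): (2)·(-30.0) = -60.0 kcal/mol
(3) reversed (C3H8(g) must end up as a reactant): +24.8 kcal/mol
(4) reversed and × 2 (reverse to put C3H6(g) on the reactant side; scale by 2 for the 2 C3H6(g)): (-2)·(+4.9) = -9.8 kcal/mol
Summing the manipulated equations, ΔH_rxn = (-188.0) + (-60.0) + (+24.8) + (-9.8) = -233.0 kcal/mol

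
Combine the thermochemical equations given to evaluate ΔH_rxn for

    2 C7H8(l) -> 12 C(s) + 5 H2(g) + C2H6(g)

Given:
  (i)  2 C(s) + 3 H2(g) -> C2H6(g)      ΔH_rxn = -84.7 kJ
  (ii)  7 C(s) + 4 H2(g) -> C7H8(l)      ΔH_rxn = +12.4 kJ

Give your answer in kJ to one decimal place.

(i) as written (C2H6(g) already on the product side): -84.7 kJ
(ii) reversed and × 2 (reverse to put C7H8(l) on the reactant side; scale by 2 for the 2 C7H8(l)): (-2)·(+12.4) = -24.8 kJ
ΔH_rxn = (1)·(-84.7) + (-2)·(+12.4) = -109.5 kJ

ΔH_rxn = -109.5 kJ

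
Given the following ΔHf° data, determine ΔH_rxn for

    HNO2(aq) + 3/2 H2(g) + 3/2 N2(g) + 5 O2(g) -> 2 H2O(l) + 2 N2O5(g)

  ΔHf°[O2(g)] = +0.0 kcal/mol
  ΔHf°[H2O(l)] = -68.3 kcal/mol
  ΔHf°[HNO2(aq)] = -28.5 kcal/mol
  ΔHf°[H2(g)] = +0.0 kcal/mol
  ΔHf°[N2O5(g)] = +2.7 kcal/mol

ΔH°rxn = Σ nΔHf°(products) − Σ nΔHf°(reactants).
Products: 2·(-68.3) + 2·(+2.7) = -131.2
Reactants: 1·(-28.5) + 3/2·(+0.0) + 3/2·(+0.0) + 5·(+0.0) = -28.5
ΔH_rxn = (-131.2) − (-28.5) = -102.7 kcal/mol

ΔH_rxn = -102.7 kcal/mol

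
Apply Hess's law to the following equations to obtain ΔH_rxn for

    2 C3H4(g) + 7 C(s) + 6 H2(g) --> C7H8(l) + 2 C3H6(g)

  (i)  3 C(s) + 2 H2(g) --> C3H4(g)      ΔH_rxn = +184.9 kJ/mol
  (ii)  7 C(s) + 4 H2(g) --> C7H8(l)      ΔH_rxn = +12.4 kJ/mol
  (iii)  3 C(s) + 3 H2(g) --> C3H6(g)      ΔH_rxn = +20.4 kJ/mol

(i) reversed and × 2: (-2)·(+184.9) = -369.8 kJ/mol
(ii) as written: +12.4 kJ/mol
(iii) × 2: (2)·(+20.4) = +40.8 kJ/mol
ΔH_rxn = (-2)·(+184.9) + (1)·(+12.4) + (2)·(+20.4) = -316.6 kJ/mol

ΔH_rxn = -316.6 kJ/mol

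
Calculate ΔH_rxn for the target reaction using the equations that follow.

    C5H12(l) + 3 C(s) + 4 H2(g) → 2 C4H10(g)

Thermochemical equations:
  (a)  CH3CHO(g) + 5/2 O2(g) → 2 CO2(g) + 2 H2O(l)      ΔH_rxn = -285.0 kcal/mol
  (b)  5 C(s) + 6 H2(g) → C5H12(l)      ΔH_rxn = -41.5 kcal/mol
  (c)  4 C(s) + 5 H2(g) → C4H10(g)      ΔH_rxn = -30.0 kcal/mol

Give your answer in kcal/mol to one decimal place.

(a): not needed.
(b) reversed: +41.5 kcal/mol
(c) × 2: (2)·(-30.0) = -60.0 kcal/mol
Combining the equations, ΔH_rxn = (+41.5) + (-60.0) = -18.5 kcal/mol

ΔH_rxn = -18.5 kcal/mol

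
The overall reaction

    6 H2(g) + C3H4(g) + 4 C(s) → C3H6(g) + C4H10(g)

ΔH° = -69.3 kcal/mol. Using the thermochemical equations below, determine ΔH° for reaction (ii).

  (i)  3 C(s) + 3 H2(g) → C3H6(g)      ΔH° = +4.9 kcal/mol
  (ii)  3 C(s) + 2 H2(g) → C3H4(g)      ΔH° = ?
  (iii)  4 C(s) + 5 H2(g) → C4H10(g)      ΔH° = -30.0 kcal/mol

(i) as written (C3H6(g) already on the product side): +4.9 kcal/mol
(ii) reversed (reverse to put C3H4(g) on the reactant side): contributes −x
(iii) as written (C4H10(g) already on the product side): -30.0 kcal/mol
-69.3 = (+4.9) + (-30.0) − x
x = (-69.3 − (-25.1)) / (-1) = 44.2 kcal/mol

ΔH° = 44.2 kcal/mol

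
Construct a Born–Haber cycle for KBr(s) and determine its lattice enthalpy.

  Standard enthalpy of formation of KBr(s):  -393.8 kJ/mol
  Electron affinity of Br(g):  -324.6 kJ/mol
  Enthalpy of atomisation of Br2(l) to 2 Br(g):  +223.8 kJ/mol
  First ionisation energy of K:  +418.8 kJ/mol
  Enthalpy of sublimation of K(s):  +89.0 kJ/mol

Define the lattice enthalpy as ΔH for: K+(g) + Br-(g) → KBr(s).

ΔHf° = 1·ΔHsub + 1·(ΣIE) + 1/2·D(Br2) + 1·EA + U
-393.8 = 1·(+89.0) + 1·(+418.8) + 1/2·(+223.8) + 1·(-324.6) + U
U = -393.8 − (+295.1) = -688.9 kJ/mol

U = -688.9 kJ/mol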